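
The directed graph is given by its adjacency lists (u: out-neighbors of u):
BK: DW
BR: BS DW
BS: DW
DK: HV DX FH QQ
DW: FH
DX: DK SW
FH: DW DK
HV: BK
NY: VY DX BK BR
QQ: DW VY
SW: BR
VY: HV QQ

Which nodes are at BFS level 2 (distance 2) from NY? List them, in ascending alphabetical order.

BS, DK, DW, HV, QQ, SW

Level 0: NY
Level 1: BK, BR, DX, VY
Level 2: BS, DK, DW, HV, QQ, SW
Level 3: FH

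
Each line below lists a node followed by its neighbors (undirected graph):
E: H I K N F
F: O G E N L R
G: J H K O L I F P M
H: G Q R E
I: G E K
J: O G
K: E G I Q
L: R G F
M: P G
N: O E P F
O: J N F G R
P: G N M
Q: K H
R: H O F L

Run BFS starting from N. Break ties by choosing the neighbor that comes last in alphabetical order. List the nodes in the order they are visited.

N -> P -> O -> F -> E -> M -> G -> R -> J -> L -> K -> I -> H -> Q

Visit N; enqueue P, O, F, E → queue [P, O, F, E]
Visit P; enqueue M, G → queue [O, F, E, M, G]
Visit O; enqueue R, J → queue [F, E, M, G, R, J]
Visit F; enqueue L → queue [E, M, G, R, J, L]
Visit E; enqueue K, I, H → queue [M, G, R, J, L, K, I, H]
Visit M → queue [G, R, J, L, K, I, H]
Visit G → queue [R, J, L, K, I, H]
Visit R → queue [J, L, K, I, H]
Visit J → queue [L, K, I, H]
Visit L → queue [K, I, H]
Visit K; enqueue Q → queue [I, H, Q]
Visit I → queue [H, Q]
Visit H → queue [Q]
Visit Q → queue []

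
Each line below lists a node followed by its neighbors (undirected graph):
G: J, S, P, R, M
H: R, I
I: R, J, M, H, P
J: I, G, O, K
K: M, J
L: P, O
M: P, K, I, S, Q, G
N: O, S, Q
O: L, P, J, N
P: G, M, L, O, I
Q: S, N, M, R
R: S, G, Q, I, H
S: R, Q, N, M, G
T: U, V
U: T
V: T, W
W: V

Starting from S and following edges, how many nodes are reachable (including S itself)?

BFS from S visits: S, R, Q, N, M, G, I, H, O, P, K, J, L
Reachable nodes: 13 of 17 total.

13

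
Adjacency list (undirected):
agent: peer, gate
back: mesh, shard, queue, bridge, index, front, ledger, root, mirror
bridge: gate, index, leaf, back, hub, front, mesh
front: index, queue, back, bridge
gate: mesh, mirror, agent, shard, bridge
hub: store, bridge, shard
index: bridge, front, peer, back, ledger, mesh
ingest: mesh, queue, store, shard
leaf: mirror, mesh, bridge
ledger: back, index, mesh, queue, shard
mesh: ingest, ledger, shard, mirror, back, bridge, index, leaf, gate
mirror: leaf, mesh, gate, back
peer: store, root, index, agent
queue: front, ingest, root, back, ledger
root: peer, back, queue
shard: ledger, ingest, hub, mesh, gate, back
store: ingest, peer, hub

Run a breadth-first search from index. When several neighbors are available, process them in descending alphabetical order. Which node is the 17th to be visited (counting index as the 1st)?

hub

Visit index; enqueue peer, mesh, ledger, front, bridge, back → queue [peer, mesh, ledger, front, bridge, back]
Visit peer; enqueue store, root, agent → queue [mesh, ledger, front, bridge, back, store, root, agent]
Visit mesh; enqueue shard, mirror, leaf, ingest, gate → queue [ledger, front, bridge, back, store, root, agent, shard, mirror, leaf, ingest, gate]
Visit ledger; enqueue queue → queue [front, bridge, back, store, root, agent, shard, mirror, leaf, ingest, gate, queue]
Visit front → queue [bridge, back, store, root, agent, shard, mirror, leaf, ingest, gate, queue]
Visit bridge; enqueue hub → queue [back, store, root, agent, shard, mirror, leaf, ingest, gate, queue, hub]
Visit back → queue [store, root, agent, shard, mirror, leaf, ingest, gate, queue, hub]
Visit store → queue [root, agent, shard, mirror, leaf, ingest, gate, queue, hub]
Visit root → queue [agent, shard, mirror, leaf, ingest, gate, queue, hub]
Visit agent → queue [shard, mirror, leaf, ingest, gate, queue, hub]
Visit shard → queue [mirror, leaf, ingest, gate, queue, hub]
Visit mirror → queue [leaf, ingest, gate, queue, hub]
Visit leaf → queue [ingest, gate, queue, hub]
Visit ingest → queue [gate, queue, hub]
Visit gate → queue [queue, hub]
Visit queue → queue [hub]
Visit hub → queue []

Visit order: index, peer, mesh, ledger, front, bridge, back, store, root, agent, shard, mirror, leaf, ingest, gate, queue, hub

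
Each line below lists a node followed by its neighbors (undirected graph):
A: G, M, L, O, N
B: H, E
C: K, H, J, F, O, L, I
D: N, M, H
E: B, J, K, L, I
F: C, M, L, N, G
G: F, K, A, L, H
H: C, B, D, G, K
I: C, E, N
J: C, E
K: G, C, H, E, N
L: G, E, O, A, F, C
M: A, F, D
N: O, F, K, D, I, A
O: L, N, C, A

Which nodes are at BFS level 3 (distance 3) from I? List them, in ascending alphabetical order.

G, M

Level 0: I
Level 1: C, E, N
Level 2: A, B, D, F, H, J, K, L, O
Level 3: G, M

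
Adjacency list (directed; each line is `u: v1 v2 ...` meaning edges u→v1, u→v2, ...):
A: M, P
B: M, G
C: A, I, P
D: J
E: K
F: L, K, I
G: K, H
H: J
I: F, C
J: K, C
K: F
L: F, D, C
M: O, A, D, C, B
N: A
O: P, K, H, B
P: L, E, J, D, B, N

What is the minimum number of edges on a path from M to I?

Level 0: M
Level 1: A, B, C, D, O
Level 2: G, H, I, J, K, P
Level 3: E, F, L, N
I first appears at level 2.

2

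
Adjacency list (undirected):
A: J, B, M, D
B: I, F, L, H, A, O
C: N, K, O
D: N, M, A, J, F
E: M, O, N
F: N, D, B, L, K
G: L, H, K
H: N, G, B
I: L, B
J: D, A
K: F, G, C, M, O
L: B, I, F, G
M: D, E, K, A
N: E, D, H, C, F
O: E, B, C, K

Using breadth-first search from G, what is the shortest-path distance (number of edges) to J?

4

Level 0: G
Level 1: H, K, L
Level 2: B, C, F, I, M, N, O
Level 3: A, D, E
Level 4: J
J first appears at level 4.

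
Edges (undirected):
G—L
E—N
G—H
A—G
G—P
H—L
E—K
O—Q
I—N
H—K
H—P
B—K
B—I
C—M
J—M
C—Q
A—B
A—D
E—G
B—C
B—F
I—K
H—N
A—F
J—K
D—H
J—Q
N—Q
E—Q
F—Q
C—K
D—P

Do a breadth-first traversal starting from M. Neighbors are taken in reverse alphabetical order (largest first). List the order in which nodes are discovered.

Visit M; enqueue J, C → queue [J, C]
Visit J; enqueue Q, K → queue [C, Q, K]
Visit C; enqueue B → queue [Q, K, B]
Visit Q; enqueue O, N, F, E → queue [K, B, O, N, F, E]
Visit K; enqueue I, H → queue [B, O, N, F, E, I, H]
Visit B; enqueue A → queue [O, N, F, E, I, H, A]
Visit O → queue [N, F, E, I, H, A]
Visit N → queue [F, E, I, H, A]
Visit F → queue [E, I, H, A]
Visit E; enqueue G → queue [I, H, A, G]
Visit I → queue [H, A, G]
Visit H; enqueue P, L, D → queue [A, G, P, L, D]
Visit A → queue [G, P, L, D]
Visit G → queue [P, L, D]
Visit P → queue [L, D]
Visit L → queue [D]
Visit D → queue []

M J C Q K B O N F E I H A G P L D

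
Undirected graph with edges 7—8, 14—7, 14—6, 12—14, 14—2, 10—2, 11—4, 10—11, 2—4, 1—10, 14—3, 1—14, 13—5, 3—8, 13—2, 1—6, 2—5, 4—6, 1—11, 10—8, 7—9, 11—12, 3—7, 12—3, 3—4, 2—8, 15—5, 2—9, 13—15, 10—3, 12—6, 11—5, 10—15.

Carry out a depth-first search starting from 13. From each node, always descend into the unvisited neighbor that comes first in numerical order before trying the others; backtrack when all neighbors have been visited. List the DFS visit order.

Visit 13
13 → 2
2 → 4
4 → 3
3 → 7
7 → 8
8 → 10
10 → 1
1 → 6
6 → 12
12 → 11
11 → 5
5 → 15
12 → 14
7 → 9

13 2 4 3 7 8 10 1 6 12 11 5 15 14 9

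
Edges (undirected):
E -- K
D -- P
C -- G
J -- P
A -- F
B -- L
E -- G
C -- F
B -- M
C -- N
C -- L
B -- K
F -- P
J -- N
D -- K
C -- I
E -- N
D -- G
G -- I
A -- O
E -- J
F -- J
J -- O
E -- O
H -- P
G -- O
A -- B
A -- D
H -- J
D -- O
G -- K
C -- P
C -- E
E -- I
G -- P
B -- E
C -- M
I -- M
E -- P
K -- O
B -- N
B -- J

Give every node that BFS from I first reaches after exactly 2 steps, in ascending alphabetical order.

Level 0: I
Level 1: C, E, G, M
Level 2: B, D, F, J, K, L, N, O, P
Level 3: A, H

B, D, F, J, K, L, N, O, P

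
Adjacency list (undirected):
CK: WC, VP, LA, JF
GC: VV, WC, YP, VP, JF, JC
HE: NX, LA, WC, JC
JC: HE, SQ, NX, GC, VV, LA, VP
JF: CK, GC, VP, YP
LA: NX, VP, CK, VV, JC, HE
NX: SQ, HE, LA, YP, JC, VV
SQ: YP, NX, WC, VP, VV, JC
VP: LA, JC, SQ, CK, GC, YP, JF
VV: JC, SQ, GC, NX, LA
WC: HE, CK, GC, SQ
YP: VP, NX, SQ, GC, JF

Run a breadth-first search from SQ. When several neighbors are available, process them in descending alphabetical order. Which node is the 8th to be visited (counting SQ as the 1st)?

JF

Visit SQ; enqueue YP, WC, VV, VP, NX, JC → queue [YP, WC, VV, VP, NX, JC]
Visit YP; enqueue JF, GC → queue [WC, VV, VP, NX, JC, JF, GC]
Visit WC; enqueue HE, CK → queue [VV, VP, NX, JC, JF, GC, HE, CK]
Visit VV; enqueue LA → queue [VP, NX, JC, JF, GC, HE, CK, LA]
Visit VP → queue [NX, JC, JF, GC, HE, CK, LA]
Visit NX → queue [JC, JF, GC, HE, CK, LA]
Visit JC → queue [JF, GC, HE, CK, LA]
Visit JF → queue [GC, HE, CK, LA]
Visit GC → queue [HE, CK, LA]
Visit HE → queue [CK, LA]
Visit CK → queue [LA]
Visit LA → queue []

Visit order: SQ, YP, WC, VV, VP, NX, JC, JF, GC, HE, CK, LA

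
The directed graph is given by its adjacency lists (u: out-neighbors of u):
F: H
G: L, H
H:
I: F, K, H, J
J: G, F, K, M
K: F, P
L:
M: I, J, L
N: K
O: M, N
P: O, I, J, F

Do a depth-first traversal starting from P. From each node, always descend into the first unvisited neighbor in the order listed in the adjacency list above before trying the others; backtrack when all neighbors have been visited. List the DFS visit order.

Visit P
P → O
O → M
M → I
I → F
F → H
I → K
I → J
J → G
G → L
O → N

P, O, M, I, F, H, K, J, G, L, N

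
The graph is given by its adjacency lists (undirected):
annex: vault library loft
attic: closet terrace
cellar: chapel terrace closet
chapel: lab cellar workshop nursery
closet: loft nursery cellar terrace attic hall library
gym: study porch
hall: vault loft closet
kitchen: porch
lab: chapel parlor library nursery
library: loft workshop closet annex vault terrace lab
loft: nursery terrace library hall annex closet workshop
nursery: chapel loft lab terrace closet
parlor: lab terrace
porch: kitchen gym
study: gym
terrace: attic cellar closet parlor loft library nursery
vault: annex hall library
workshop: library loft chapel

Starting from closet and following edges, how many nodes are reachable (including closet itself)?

14

BFS from closet visits: closet, loft, nursery, cellar, terrace, attic, hall, library, annex, workshop, chapel, lab, parlor, vault
Reachable nodes: 14 of 18 total.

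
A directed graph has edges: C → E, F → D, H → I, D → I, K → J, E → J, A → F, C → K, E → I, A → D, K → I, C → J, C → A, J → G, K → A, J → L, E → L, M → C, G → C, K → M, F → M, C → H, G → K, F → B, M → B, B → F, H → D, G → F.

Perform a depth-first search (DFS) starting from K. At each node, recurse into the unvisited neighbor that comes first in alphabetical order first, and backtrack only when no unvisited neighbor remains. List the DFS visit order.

Visit K
K → A
A → D
D → I
A → F
F → B
F → M
M → C
C → E
E → J
J → G
J → L
C → H

K → A → D → I → F → B → M → C → E → J → G → L → H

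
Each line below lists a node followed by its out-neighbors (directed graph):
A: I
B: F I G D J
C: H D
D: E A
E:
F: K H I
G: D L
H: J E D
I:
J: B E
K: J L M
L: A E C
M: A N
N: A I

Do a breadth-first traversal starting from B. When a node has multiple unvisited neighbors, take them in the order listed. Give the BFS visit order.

B → F → I → G → D → J → K → H → L → E → A → M → C → N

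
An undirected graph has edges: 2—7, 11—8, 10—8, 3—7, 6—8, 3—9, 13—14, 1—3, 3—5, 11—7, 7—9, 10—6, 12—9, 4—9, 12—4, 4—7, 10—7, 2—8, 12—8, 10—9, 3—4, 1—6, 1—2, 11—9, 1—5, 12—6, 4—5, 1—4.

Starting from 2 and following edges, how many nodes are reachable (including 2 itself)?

BFS from 2 visits: 2, 1, 7, 8, 3, 4, 5, 6, 9, 10, 11, 12
Reachable nodes: 12 of 14 total.

12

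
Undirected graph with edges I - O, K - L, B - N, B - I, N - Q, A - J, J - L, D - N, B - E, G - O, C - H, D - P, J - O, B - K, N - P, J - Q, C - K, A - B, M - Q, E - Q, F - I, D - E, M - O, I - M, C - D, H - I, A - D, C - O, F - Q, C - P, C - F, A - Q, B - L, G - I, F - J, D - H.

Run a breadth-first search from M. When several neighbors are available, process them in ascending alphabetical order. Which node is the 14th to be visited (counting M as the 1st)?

Visit M; enqueue I, O, Q → queue [I, O, Q]
Visit I; enqueue B, F, G, H → queue [O, Q, B, F, G, H]
Visit O; enqueue C, J → queue [Q, B, F, G, H, C, J]
Visit Q; enqueue A, E, N → queue [B, F, G, H, C, J, A, E, N]
Visit B; enqueue K, L → queue [F, G, H, C, J, A, E, N, K, L]
Visit F → queue [G, H, C, J, A, E, N, K, L]
Visit G → queue [H, C, J, A, E, N, K, L]
Visit H; enqueue D → queue [C, J, A, E, N, K, L, D]
Visit C; enqueue P → queue [J, A, E, N, K, L, D, P]
Visit J → queue [A, E, N, K, L, D, P]
Visit A → queue [E, N, K, L, D, P]
Visit E → queue [N, K, L, D, P]
Visit N → queue [K, L, D, P]
Visit K → queue [L, D, P]
Visit L → queue [D, P]
Visit D → queue [P]
Visit P → queue []

Visit order: M, I, O, Q, B, F, G, H, C, J, A, E, N, K, L, D, P

K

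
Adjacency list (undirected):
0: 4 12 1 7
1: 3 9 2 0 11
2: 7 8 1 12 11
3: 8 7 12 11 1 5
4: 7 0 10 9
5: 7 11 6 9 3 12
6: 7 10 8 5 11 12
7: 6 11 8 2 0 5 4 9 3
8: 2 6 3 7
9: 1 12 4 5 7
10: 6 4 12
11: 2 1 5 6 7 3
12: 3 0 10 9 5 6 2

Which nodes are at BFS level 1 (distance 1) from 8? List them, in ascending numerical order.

Level 0: 8
Level 1: 2, 3, 6, 7
Level 2: 0, 1, 4, 5, 9, 10, 11, 12

2, 3, 6, 7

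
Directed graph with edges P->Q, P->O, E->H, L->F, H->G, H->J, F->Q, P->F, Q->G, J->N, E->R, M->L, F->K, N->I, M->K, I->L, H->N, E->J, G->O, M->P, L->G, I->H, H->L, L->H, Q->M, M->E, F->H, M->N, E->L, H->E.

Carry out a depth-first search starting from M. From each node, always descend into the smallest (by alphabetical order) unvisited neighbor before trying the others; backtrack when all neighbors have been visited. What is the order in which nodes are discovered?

Visit M
M → E
E → H
H → G
G → O
H → J
J → N
N → I
I → L
L → F
F → K
F → Q
E → R
M → P

M, E, H, G, O, J, N, I, L, F, K, Q, R, P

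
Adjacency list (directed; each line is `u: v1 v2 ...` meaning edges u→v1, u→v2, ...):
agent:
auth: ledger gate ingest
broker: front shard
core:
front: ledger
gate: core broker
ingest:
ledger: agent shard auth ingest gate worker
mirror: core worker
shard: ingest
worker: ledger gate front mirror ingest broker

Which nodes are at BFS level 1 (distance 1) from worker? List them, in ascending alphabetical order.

broker, front, gate, ingest, ledger, mirror

Level 0: worker
Level 1: broker, front, gate, ingest, ledger, mirror
Level 2: agent, auth, core, shard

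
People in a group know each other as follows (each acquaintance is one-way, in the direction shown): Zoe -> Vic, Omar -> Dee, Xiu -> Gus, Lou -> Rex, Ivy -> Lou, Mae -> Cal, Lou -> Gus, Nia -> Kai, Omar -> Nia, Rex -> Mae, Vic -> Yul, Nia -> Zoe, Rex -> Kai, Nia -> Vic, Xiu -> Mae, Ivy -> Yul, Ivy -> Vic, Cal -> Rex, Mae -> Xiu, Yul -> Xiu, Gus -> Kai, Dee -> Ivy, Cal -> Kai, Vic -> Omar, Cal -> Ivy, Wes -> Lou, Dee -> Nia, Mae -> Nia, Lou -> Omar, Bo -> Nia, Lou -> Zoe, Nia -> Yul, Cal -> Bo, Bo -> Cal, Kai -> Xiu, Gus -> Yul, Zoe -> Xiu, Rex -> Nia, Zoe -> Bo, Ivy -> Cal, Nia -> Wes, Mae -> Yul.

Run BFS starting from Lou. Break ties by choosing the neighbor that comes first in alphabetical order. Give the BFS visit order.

Visit Lou; enqueue Gus, Omar, Rex, Zoe → queue [Gus, Omar, Rex, Zoe]
Visit Gus; enqueue Kai, Yul → queue [Omar, Rex, Zoe, Kai, Yul]
Visit Omar; enqueue Dee, Nia → queue [Rex, Zoe, Kai, Yul, Dee, Nia]
Visit Rex; enqueue Mae → queue [Zoe, Kai, Yul, Dee, Nia, Mae]
Visit Zoe; enqueue Bo, Vic, Xiu → queue [Kai, Yul, Dee, Nia, Mae, Bo, Vic, Xiu]
Visit Kai → queue [Yul, Dee, Nia, Mae, Bo, Vic, Xiu]
Visit Yul → queue [Dee, Nia, Mae, Bo, Vic, Xiu]
Visit Dee; enqueue Ivy → queue [Nia, Mae, Bo, Vic, Xiu, Ivy]
Visit Nia; enqueue Wes → queue [Mae, Bo, Vic, Xiu, Ivy, Wes]
Visit Mae; enqueue Cal → queue [Bo, Vic, Xiu, Ivy, Wes, Cal]
Visit Bo → queue [Vic, Xiu, Ivy, Wes, Cal]
Visit Vic → queue [Xiu, Ivy, Wes, Cal]
Visit Xiu → queue [Ivy, Wes, Cal]
Visit Ivy → queue [Wes, Cal]
Visit Wes → queue [Cal]
Visit Cal → queue []

Lou, Gus, Omar, Rex, Zoe, Kai, Yul, Dee, Nia, Mae, Bo, Vic, Xiu, Ivy, Wes, Cal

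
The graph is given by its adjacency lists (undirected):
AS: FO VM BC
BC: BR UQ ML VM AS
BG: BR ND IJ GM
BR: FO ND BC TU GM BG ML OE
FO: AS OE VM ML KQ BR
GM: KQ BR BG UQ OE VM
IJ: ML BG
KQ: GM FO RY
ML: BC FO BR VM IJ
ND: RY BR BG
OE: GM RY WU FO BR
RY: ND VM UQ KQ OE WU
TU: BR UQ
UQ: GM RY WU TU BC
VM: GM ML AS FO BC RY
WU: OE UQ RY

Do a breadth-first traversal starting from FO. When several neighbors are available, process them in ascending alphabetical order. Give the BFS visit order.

Visit FO; enqueue AS, BR, KQ, ML, OE, VM → queue [AS, BR, KQ, ML, OE, VM]
Visit AS; enqueue BC → queue [BR, KQ, ML, OE, VM, BC]
Visit BR; enqueue BG, GM, ND, TU → queue [KQ, ML, OE, VM, BC, BG, GM, ND, TU]
Visit KQ; enqueue RY → queue [ML, OE, VM, BC, BG, GM, ND, TU, RY]
Visit ML; enqueue IJ → queue [OE, VM, BC, BG, GM, ND, TU, RY, IJ]
Visit OE; enqueue WU → queue [VM, BC, BG, GM, ND, TU, RY, IJ, WU]
Visit VM → queue [BC, BG, GM, ND, TU, RY, IJ, WU]
Visit BC; enqueue UQ → queue [BG, GM, ND, TU, RY, IJ, WU, UQ]
Visit BG → queue [GM, ND, TU, RY, IJ, WU, UQ]
Visit GM → queue [ND, TU, RY, IJ, WU, UQ]
Visit ND → queue [TU, RY, IJ, WU, UQ]
Visit TU → queue [RY, IJ, WU, UQ]
Visit RY → queue [IJ, WU, UQ]
Visit IJ → queue [WU, UQ]
Visit WU → queue [UQ]
Visit UQ → queue []

FO → AS → BR → KQ → ML → OE → VM → BC → BG → GM → ND → TU → RY → IJ → WU → UQ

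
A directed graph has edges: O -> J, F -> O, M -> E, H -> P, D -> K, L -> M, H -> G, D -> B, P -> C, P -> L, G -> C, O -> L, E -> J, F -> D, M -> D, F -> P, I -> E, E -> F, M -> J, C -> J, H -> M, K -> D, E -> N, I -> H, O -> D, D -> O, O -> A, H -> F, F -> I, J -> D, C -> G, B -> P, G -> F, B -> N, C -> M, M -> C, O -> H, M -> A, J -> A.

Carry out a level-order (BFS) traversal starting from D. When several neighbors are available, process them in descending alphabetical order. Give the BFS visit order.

D -> O -> K -> B -> L -> J -> H -> A -> P -> N -> M -> G -> F -> C -> E -> I

Visit D; enqueue O, K, B → queue [O, K, B]
Visit O; enqueue L, J, H, A → queue [K, B, L, J, H, A]
Visit K → queue [B, L, J, H, A]
Visit B; enqueue P, N → queue [L, J, H, A, P, N]
Visit L; enqueue M → queue [J, H, A, P, N, M]
Visit J → queue [H, A, P, N, M]
Visit H; enqueue G, F → queue [A, P, N, M, G, F]
Visit A → queue [P, N, M, G, F]
Visit P; enqueue C → queue [N, M, G, F, C]
Visit N → queue [M, G, F, C]
Visit M; enqueue E → queue [G, F, C, E]
Visit G → queue [F, C, E]
Visit F; enqueue I → queue [C, E, I]
Visit C → queue [E, I]
Visit E → queue [I]
Visit I → queue []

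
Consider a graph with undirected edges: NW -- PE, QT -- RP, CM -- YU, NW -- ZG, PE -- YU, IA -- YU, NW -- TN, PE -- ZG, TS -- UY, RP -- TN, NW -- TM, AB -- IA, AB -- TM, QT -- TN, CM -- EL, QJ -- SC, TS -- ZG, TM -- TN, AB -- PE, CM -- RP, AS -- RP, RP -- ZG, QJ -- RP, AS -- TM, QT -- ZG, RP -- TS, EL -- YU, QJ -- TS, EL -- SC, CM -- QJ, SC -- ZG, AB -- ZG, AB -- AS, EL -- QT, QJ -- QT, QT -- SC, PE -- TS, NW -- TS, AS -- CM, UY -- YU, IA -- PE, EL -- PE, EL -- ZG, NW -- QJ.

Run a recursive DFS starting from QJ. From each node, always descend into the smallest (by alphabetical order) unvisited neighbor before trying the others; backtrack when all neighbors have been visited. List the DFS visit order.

QJ → CM → AS → AB → IA → PE → EL → QT → RP → TN → NW → TM → TS → UY → YU → ZG → SC

Visit QJ
QJ → CM
CM → AS
AS → AB
AB → IA
IA → PE
PE → EL
EL → QT
QT → RP
RP → TN
TN → NW
NW → TM
NW → TS
TS → UY
UY → YU
TS → ZG
ZG → SC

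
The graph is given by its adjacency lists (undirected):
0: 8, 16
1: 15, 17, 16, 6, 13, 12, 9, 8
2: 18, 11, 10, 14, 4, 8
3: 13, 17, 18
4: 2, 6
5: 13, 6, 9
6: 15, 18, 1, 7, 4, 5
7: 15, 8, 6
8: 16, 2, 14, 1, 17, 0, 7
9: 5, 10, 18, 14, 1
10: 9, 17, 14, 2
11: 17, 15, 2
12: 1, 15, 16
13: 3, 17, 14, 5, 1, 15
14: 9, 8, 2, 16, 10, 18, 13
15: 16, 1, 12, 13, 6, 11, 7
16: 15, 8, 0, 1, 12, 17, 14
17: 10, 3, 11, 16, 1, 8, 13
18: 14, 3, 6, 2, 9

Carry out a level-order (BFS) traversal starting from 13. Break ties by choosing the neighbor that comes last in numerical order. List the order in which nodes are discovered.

13, 17, 15, 14, 5, 3, 1, 16, 11, 10, 8, 12, 7, 6, 18, 9, 2, 0, 4

Visit 13; enqueue 17, 15, 14, 5, 3, 1 → queue [17, 15, 14, 5, 3, 1]
Visit 17; enqueue 16, 11, 10, 8 → queue [15, 14, 5, 3, 1, 16, 11, 10, 8]
Visit 15; enqueue 12, 7, 6 → queue [14, 5, 3, 1, 16, 11, 10, 8, 12, 7, 6]
Visit 14; enqueue 18, 9, 2 → queue [5, 3, 1, 16, 11, 10, 8, 12, 7, 6, 18, 9, 2]
Visit 5 → queue [3, 1, 16, 11, 10, 8, 12, 7, 6, 18, 9, 2]
Visit 3 → queue [1, 16, 11, 10, 8, 12, 7, 6, 18, 9, 2]
Visit 1 → queue [16, 11, 10, 8, 12, 7, 6, 18, 9, 2]
Visit 16; enqueue 0 → queue [11, 10, 8, 12, 7, 6, 18, 9, 2, 0]
Visit 11 → queue [10, 8, 12, 7, 6, 18, 9, 2, 0]
Visit 10 → queue [8, 12, 7, 6, 18, 9, 2, 0]
Visit 8 → queue [12, 7, 6, 18, 9, 2, 0]
Visit 12 → queue [7, 6, 18, 9, 2, 0]
Visit 7 → queue [6, 18, 9, 2, 0]
Visit 6; enqueue 4 → queue [18, 9, 2, 0, 4]
Visit 18 → queue [9, 2, 0, 4]
Visit 9 → queue [2, 0, 4]
Visit 2 → queue [0, 4]
Visit 0 → queue [4]
Visit 4 → queue []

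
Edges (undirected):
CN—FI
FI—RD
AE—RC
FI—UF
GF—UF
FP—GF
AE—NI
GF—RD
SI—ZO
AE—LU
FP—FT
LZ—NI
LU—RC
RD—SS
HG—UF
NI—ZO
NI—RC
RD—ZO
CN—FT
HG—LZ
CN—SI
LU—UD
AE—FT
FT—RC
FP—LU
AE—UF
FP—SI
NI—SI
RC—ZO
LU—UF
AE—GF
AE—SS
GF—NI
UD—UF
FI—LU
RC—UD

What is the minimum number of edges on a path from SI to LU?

2

Level 0: SI
Level 1: CN, FP, NI, ZO
Level 2: AE, FI, FT, GF, LU, LZ, RC, RD
Level 3: HG, SS, UD, UF
LU first appears at level 2.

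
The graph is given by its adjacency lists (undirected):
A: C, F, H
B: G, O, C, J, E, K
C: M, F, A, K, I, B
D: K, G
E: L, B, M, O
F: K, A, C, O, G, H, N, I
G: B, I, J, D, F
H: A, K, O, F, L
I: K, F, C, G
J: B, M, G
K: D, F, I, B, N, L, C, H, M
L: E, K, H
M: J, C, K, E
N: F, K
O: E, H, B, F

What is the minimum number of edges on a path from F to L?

2

Level 0: F
Level 1: A, C, G, H, I, K, N, O
Level 2: B, D, E, J, L, M
L first appears at level 2.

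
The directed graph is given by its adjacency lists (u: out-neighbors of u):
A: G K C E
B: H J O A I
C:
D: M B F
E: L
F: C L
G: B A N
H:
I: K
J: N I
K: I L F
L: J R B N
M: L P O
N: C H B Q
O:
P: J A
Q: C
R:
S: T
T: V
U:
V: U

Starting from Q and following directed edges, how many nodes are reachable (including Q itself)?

2

BFS from Q visits: Q, C
Reachable nodes: 2 of 22 total.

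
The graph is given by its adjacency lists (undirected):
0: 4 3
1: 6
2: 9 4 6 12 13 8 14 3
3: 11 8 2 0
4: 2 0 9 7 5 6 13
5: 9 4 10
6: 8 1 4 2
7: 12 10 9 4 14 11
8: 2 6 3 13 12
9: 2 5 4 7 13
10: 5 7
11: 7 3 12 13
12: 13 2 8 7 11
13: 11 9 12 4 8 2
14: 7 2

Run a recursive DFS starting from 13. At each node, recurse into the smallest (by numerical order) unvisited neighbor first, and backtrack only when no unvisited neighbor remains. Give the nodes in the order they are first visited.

Visit 13
13 → 2
2 → 3
3 → 0
0 → 4
4 → 5
5 → 9
9 → 7
7 → 10
7 → 11
11 → 12
12 → 8
8 → 6
6 → 1
7 → 14

13 → 2 → 3 → 0 → 4 → 5 → 9 → 7 → 10 → 11 → 12 → 8 → 6 → 1 → 14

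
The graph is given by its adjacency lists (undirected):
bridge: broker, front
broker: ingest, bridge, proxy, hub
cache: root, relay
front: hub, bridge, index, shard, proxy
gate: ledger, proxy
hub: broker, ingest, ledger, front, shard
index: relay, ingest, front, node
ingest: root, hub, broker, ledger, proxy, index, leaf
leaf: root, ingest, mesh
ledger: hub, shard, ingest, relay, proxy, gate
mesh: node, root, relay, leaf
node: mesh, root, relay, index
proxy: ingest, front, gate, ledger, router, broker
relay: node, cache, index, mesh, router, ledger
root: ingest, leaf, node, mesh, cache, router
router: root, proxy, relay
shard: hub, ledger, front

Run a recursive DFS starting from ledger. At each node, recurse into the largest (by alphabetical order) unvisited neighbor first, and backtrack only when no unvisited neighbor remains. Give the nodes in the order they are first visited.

ledger shard hub ingest root router relay node mesh leaf index front proxy gate broker bridge cache

Visit ledger
ledger → shard
shard → hub
hub → ingest
ingest → root
root → router
router → relay
relay → node
node → mesh
mesh → leaf
node → index
index → front
front → proxy
proxy → gate
proxy → broker
broker → bridge
relay → cache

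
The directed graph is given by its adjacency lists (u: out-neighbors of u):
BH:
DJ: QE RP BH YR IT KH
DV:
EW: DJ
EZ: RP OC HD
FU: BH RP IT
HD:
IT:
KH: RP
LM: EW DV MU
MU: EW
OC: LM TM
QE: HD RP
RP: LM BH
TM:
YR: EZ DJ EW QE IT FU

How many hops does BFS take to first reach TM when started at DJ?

4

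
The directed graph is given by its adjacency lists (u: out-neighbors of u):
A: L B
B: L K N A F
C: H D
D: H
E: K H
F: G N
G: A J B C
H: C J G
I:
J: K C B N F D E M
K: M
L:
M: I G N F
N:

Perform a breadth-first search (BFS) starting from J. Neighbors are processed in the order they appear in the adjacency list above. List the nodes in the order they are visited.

Visit J; enqueue K, C, B, N, F, D, E, M → queue [K, C, B, N, F, D, E, M]
Visit K → queue [C, B, N, F, D, E, M]
Visit C; enqueue H → queue [B, N, F, D, E, M, H]
Visit B; enqueue L, A → queue [N, F, D, E, M, H, L, A]
Visit N → queue [F, D, E, M, H, L, A]
Visit F; enqueue G → queue [D, E, M, H, L, A, G]
Visit D → queue [E, M, H, L, A, G]
Visit E → queue [M, H, L, A, G]
Visit M; enqueue I → queue [H, L, A, G, I]
Visit H → queue [L, A, G, I]
Visit L → queue [A, G, I]
Visit A → queue [G, I]
Visit G → queue [I]
Visit I → queue []

J, K, C, B, N, F, D, E, M, H, L, A, G, I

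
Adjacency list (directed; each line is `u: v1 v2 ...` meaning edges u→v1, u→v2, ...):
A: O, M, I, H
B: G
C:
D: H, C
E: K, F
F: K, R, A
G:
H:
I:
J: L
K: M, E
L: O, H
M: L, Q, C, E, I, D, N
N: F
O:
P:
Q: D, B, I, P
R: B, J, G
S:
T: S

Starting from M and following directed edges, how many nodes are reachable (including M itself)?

18

BFS from M visits: M, C, D, E, I, L, N, Q, H, F, K, O, B, P, A, R, G, J
Reachable nodes: 18 of 20 total.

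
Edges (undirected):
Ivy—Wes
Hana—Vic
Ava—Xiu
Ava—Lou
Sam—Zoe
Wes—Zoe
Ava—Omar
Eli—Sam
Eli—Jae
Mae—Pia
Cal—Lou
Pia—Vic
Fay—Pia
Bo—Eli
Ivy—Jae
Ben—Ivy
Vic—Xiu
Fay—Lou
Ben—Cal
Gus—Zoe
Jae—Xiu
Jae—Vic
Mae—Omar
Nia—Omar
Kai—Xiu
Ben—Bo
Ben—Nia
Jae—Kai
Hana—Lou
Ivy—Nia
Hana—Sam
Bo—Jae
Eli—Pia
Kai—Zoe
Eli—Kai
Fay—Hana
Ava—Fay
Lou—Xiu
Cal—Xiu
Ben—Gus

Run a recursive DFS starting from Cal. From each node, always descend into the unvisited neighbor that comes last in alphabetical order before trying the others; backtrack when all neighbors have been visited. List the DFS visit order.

Cal, Xiu, Vic, Pia, Mae, Omar, Nia, Ivy, Wes, Zoe, Sam, Hana, Lou, Fay, Ava, Eli, Kai, Jae, Bo, Ben, Gus

Visit Cal
Cal → Xiu
Xiu → Vic
Vic → Pia
Pia → Mae
Mae → Omar
Omar → Nia
Nia → Ivy
Ivy → Wes
Wes → Zoe
Zoe → Sam
Sam → Hana
Hana → Lou
Lou → Fay
Fay → Ava
Sam → Eli
Eli → Kai
Kai → Jae
Jae → Bo
Bo → Ben
Ben → Gus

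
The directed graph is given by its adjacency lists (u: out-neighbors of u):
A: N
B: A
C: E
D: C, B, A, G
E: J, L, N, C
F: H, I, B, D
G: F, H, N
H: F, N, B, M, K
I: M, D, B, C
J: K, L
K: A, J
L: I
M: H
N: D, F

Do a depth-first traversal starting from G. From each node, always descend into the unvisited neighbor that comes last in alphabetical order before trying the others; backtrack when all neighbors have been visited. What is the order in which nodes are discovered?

G -> N -> F -> I -> M -> H -> K -> J -> L -> A -> B -> D -> C -> E

Visit G
G → N
N → F
F → I
I → M
M → H
H → K
K → J
J → L
K → A
H → B
I → D
D → C
C → E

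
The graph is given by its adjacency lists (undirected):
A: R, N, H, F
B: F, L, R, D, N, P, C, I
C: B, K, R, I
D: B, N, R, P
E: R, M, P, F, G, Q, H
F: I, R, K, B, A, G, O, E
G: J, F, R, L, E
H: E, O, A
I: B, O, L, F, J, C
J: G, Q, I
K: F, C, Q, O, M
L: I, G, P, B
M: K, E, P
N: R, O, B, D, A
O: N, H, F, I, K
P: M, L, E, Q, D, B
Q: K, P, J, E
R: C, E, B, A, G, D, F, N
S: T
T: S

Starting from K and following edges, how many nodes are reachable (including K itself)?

18

BFS from K visits: K, F, C, Q, O, M, I, R, B, A, G, E, P, J, N, H, L, D
Reachable nodes: 18 of 20 total.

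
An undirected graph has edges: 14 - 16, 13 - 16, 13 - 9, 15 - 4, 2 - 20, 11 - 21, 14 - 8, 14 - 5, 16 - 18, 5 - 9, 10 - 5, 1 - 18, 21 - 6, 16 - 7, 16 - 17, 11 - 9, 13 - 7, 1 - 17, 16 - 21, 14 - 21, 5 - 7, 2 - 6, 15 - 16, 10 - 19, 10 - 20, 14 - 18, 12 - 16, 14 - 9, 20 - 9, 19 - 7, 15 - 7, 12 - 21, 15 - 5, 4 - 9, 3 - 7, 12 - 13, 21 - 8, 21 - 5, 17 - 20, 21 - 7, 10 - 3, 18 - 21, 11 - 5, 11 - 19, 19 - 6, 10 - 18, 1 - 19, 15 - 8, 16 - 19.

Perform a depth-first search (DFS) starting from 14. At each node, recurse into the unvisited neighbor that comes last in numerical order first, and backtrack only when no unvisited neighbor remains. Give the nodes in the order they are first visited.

Visit 14
14 → 21
21 → 18
18 → 16
16 → 19
19 → 11
11 → 9
9 → 20
20 → 17
17 → 1
20 → 10
10 → 5
5 → 15
15 → 8
15 → 7
7 → 13
13 → 12
7 → 3
15 → 4
20 → 2
2 → 6

14 → 21 → 18 → 16 → 19 → 11 → 9 → 20 → 17 → 1 → 10 → 5 → 15 → 8 → 7 → 13 → 12 → 3 → 4 → 2 → 6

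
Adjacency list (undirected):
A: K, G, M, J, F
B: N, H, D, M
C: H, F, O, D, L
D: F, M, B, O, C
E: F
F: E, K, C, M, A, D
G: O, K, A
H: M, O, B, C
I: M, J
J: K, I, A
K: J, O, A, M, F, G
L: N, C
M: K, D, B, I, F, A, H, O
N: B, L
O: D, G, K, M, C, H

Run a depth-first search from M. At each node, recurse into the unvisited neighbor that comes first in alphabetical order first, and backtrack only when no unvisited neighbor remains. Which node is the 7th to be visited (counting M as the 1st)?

H

Visit M
M → A
A → F
F → C
C → D
D → B
B → H
H → O
O → G
G → K
K → J
J → I
B → N
N → L
F → E

Visit order: M, A, F, C, D, B, H, O, G, K, J, I, N, L, E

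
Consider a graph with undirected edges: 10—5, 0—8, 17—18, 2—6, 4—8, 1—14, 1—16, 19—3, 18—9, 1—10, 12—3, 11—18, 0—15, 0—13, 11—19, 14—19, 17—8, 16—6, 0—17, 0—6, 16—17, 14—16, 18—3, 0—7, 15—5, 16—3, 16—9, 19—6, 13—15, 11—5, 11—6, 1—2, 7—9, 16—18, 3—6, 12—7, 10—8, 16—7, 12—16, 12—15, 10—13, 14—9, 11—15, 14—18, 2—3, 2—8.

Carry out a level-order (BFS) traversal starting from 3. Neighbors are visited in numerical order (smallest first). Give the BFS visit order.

3 2 6 12 16 18 19 1 8 0 11 7 15 9 14 17 10 4 13 5

Visit 3; enqueue 2, 6, 12, 16, 18, 19 → queue [2, 6, 12, 16, 18, 19]
Visit 2; enqueue 1, 8 → queue [6, 12, 16, 18, 19, 1, 8]
Visit 6; enqueue 0, 11 → queue [12, 16, 18, 19, 1, 8, 0, 11]
Visit 12; enqueue 7, 15 → queue [16, 18, 19, 1, 8, 0, 11, 7, 15]
Visit 16; enqueue 9, 14, 17 → queue [18, 19, 1, 8, 0, 11, 7, 15, 9, 14, 17]
Visit 18 → queue [19, 1, 8, 0, 11, 7, 15, 9, 14, 17]
Visit 19 → queue [1, 8, 0, 11, 7, 15, 9, 14, 17]
Visit 1; enqueue 10 → queue [8, 0, 11, 7, 15, 9, 14, 17, 10]
Visit 8; enqueue 4 → queue [0, 11, 7, 15, 9, 14, 17, 10, 4]
Visit 0; enqueue 13 → queue [11, 7, 15, 9, 14, 17, 10, 4, 13]
Visit 11; enqueue 5 → queue [7, 15, 9, 14, 17, 10, 4, 13, 5]
Visit 7 → queue [15, 9, 14, 17, 10, 4, 13, 5]
Visit 15 → queue [9, 14, 17, 10, 4, 13, 5]
Visit 9 → queue [14, 17, 10, 4, 13, 5]
Visit 14 → queue [17, 10, 4, 13, 5]
Visit 17 → queue [10, 4, 13, 5]
Visit 10 → queue [4, 13, 5]
Visit 4 → queue [13, 5]
Visit 13 → queue [5]
Visit 5 → queue []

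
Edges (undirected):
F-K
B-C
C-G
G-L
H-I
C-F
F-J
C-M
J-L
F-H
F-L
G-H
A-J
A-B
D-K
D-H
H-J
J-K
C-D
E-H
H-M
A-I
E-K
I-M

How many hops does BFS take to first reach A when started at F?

Level 0: F
Level 1: C, H, J, K, L
Level 2: A, B, D, E, G, I, M
A first appears at level 2.

2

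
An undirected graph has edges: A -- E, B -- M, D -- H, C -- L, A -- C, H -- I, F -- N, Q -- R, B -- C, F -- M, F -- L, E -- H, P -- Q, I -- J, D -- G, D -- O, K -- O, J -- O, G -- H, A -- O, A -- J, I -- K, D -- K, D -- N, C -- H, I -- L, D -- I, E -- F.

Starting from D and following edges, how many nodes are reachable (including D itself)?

15

BFS from D visits: D, G, H, I, K, N, O, C, E, J, L, F, A, B, M
Reachable nodes: 15 of 18 total.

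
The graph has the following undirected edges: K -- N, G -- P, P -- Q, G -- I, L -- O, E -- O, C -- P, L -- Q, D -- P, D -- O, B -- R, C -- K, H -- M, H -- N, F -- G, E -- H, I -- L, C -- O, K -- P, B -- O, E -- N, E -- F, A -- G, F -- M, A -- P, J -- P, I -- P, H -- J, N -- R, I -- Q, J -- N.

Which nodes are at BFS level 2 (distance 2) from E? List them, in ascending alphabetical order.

B, C, D, G, J, K, L, M, R

Level 0: E
Level 1: F, H, N, O
Level 2: B, C, D, G, J, K, L, M, R
Level 3: A, I, P, Q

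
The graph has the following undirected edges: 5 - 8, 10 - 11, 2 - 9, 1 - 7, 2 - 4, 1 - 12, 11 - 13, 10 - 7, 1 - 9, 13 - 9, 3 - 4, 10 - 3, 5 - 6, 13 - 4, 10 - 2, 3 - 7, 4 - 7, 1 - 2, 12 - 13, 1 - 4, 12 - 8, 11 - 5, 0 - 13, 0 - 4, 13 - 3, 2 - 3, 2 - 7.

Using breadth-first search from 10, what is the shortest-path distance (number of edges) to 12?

3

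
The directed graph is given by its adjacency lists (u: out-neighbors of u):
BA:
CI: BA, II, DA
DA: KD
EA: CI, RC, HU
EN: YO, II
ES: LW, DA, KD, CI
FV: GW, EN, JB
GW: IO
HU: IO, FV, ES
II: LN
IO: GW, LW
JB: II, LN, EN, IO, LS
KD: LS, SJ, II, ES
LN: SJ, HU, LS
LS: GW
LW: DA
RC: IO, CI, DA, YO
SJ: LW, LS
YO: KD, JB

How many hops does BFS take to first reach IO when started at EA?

2

Level 0: EA
Level 1: CI, HU, RC
Level 2: BA, DA, ES, FV, II, IO, YO
Level 3: EN, GW, JB, KD, LN, LW
Level 4: LS, SJ
IO first appears at level 2.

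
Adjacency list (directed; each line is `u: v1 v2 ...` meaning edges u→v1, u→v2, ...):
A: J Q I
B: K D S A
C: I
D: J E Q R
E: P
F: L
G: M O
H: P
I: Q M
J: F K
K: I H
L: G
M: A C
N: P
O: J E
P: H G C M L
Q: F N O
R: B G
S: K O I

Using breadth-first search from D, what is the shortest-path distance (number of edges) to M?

3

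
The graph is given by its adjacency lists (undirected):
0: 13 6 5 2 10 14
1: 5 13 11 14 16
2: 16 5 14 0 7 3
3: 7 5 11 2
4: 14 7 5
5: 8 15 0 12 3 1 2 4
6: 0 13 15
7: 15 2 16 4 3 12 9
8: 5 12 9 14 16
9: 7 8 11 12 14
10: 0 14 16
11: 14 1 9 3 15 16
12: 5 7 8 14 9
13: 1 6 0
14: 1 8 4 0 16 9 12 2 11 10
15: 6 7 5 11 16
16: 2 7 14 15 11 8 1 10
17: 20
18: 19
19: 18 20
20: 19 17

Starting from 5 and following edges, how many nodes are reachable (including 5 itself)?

BFS from 5 visits: 5, 15, 12, 8, 4, 3, 2, 1, 0, 16, 11, 7, 6, 14, 9, 13, 10
Reachable nodes: 17 of 21 total.

17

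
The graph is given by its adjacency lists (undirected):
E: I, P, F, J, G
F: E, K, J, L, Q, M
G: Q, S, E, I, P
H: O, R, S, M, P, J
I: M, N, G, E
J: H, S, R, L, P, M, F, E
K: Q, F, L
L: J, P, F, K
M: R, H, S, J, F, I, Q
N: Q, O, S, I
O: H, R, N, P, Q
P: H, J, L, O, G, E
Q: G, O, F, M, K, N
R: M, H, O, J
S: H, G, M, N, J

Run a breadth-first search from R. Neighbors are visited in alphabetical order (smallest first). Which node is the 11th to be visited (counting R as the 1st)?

I

Visit R; enqueue H, J, M, O → queue [H, J, M, O]
Visit H; enqueue P, S → queue [J, M, O, P, S]
Visit J; enqueue E, F, L → queue [M, O, P, S, E, F, L]
Visit M; enqueue I, Q → queue [O, P, S, E, F, L, I, Q]
Visit O; enqueue N → queue [P, S, E, F, L, I, Q, N]
Visit P; enqueue G → queue [S, E, F, L, I, Q, N, G]
Visit S → queue [E, F, L, I, Q, N, G]
Visit E → queue [F, L, I, Q, N, G]
Visit F; enqueue K → queue [L, I, Q, N, G, K]
Visit L → queue [I, Q, N, G, K]
Visit I → queue [Q, N, G, K]
Visit Q → queue [N, G, K]
Visit N → queue [G, K]
Visit G → queue [K]
Visit K → queue []

Visit order: R, H, J, M, O, P, S, E, F, L, I, Q, N, G, K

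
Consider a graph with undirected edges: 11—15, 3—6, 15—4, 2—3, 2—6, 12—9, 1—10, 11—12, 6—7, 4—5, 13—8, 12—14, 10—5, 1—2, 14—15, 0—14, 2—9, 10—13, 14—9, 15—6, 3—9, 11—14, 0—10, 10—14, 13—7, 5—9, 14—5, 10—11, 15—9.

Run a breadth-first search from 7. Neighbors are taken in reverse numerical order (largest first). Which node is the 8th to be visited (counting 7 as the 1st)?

Visit 7; enqueue 13, 6 → queue [13, 6]
Visit 13; enqueue 10, 8 → queue [6, 10, 8]
Visit 6; enqueue 15, 3, 2 → queue [10, 8, 15, 3, 2]
Visit 10; enqueue 14, 11, 5, 1, 0 → queue [8, 15, 3, 2, 14, 11, 5, 1, 0]
Visit 8 → queue [15, 3, 2, 14, 11, 5, 1, 0]
Visit 15; enqueue 9, 4 → queue [3, 2, 14, 11, 5, 1, 0, 9, 4]
Visit 3 → queue [2, 14, 11, 5, 1, 0, 9, 4]
Visit 2 → queue [14, 11, 5, 1, 0, 9, 4]
Visit 14; enqueue 12 → queue [11, 5, 1, 0, 9, 4, 12]
Visit 11 → queue [5, 1, 0, 9, 4, 12]
Visit 5 → queue [1, 0, 9, 4, 12]
Visit 1 → queue [0, 9, 4, 12]
Visit 0 → queue [9, 4, 12]
Visit 9 → queue [4, 12]
Visit 4 → queue [12]
Visit 12 → queue []

Visit order: 7, 13, 6, 10, 8, 15, 3, 2, 14, 11, 5, 1, 0, 9, 4, 12

2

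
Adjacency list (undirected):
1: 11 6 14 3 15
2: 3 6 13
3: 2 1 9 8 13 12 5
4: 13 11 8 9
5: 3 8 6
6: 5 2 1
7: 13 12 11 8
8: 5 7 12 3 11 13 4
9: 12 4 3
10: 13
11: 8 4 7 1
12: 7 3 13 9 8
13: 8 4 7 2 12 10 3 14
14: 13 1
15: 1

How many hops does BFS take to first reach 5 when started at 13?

2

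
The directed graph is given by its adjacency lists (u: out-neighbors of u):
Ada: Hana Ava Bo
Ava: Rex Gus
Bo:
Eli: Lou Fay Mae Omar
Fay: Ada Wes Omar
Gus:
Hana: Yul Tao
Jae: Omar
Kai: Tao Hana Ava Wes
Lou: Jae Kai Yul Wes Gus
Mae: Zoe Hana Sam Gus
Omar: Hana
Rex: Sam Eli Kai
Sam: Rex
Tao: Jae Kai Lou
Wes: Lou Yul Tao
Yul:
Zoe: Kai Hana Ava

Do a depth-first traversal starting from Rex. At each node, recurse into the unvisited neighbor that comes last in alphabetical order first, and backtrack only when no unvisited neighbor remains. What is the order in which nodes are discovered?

Visit Rex
Rex → Sam
Rex → Kai
Kai → Wes
Wes → Yul
Wes → Tao
Tao → Lou
Lou → Jae
Jae → Omar
Omar → Hana
Lou → Gus
Kai → Ava
Rex → Eli
Eli → Mae
Mae → Zoe
Eli → Fay
Fay → Ada
Ada → Bo

Rex -> Sam -> Kai -> Wes -> Yul -> Tao -> Lou -> Jae -> Omar -> Hana -> Gus -> Ava -> Eli -> Mae -> Zoe -> Fay -> Ada -> Bo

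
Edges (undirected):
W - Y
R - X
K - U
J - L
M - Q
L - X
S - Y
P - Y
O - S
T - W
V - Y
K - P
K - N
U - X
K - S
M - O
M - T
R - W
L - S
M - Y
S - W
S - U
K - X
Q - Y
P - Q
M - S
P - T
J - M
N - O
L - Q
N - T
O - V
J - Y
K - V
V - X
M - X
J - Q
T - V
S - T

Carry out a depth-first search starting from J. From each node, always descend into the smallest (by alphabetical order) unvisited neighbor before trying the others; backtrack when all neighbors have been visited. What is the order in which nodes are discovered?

Visit J
J → L
L → Q
Q → M
M → O
O → N
N → K
K → P
P → T
T → S
S → U
U → X
X → R
R → W
W → Y
Y → V

J, L, Q, M, O, N, K, P, T, S, U, X, R, W, Y, V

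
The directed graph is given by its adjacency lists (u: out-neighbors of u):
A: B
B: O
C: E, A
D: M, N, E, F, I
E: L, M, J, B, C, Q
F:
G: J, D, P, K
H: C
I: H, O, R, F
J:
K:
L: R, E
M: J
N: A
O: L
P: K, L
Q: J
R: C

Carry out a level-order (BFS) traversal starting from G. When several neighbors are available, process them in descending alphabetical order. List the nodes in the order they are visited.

G → P → K → J → D → L → N → M → I → F → E → R → A → O → H → Q → C → B

Visit G; enqueue P, K, J, D → queue [P, K, J, D]
Visit P; enqueue L → queue [K, J, D, L]
Visit K → queue [J, D, L]
Visit J → queue [D, L]
Visit D; enqueue N, M, I, F, E → queue [L, N, M, I, F, E]
Visit L; enqueue R → queue [N, M, I, F, E, R]
Visit N; enqueue A → queue [M, I, F, E, R, A]
Visit M → queue [I, F, E, R, A]
Visit I; enqueue O, H → queue [F, E, R, A, O, H]
Visit F → queue [E, R, A, O, H]
Visit E; enqueue Q, C, B → queue [R, A, O, H, Q, C, B]
Visit R → queue [A, O, H, Q, C, B]
Visit A → queue [O, H, Q, C, B]
Visit O → queue [H, Q, C, B]
Visit H → queue [Q, C, B]
Visit Q → queue [C, B]
Visit C → queue [B]
Visit B → queue []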